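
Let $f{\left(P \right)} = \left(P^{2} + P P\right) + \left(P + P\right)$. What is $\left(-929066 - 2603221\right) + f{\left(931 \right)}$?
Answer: $-1796903$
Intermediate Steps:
$f{\left(P \right)} = 2 P + 2 P^{2}$ ($f{\left(P \right)} = \left(P^{2} + P^{2}\right) + 2 P = 2 P^{2} + 2 P = 2 P + 2 P^{2}$)
$\left(-929066 - 2603221\right) + f{\left(931 \right)} = \left(-929066 - 2603221\right) + 2 \cdot 931 \left(1 + 931\right) = -3532287 + 2 \cdot 931 \cdot 932 = -3532287 + 1735384 = -1796903$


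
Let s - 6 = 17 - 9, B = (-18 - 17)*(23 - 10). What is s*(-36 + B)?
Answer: -6874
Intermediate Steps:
B = -455 (B = -35*13 = -455)
s = 14 (s = 6 + (17 - 9) = 6 + 8 = 14)
s*(-36 + B) = 14*(-36 - 455) = 14*(-491) = -6874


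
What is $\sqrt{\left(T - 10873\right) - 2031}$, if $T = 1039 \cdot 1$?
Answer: $i \sqrt{11865} \approx 108.93 i$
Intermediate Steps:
$T = 1039$
$\sqrt{\left(T - 10873\right) - 2031} = \sqrt{\left(1039 - 10873\right) - 2031} = \sqrt{-9834 - 2031} = \sqrt{-11865} = i \sqrt{11865}$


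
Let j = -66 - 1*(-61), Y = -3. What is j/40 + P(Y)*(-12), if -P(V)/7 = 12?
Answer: 8063/8 ≈ 1007.9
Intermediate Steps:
P(V) = -84 (P(V) = -7*12 = -84)
j = -5 (j = -66 + 61 = -5)
j/40 + P(Y)*(-12) = -5/40 - 84*(-12) = -5*1/40 + 1008 = -⅛ + 1008 = 8063/8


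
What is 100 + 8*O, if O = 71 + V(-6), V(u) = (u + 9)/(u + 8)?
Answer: 680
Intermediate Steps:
V(u) = (9 + u)/(8 + u)
O = 145/2 (O = 71 + (9 - 6)/(8 - 6) = 71 + 3/2 = 145/2 ≈ 72.500)
100 + 8*O = 100 + 8*(145/2) = 100 + 580 = 680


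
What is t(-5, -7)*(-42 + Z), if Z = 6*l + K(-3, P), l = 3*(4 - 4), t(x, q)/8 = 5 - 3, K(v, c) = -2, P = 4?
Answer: -704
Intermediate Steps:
t(x, q) = 16 (t(x, q) = 8*(5 - 3) = 8*2 = 16)
l = 0 (l = 3*0 = 0)
Z = -2 (Z = 6*0 - 2 = 0 - 2 = -2)
t(-5, -7)*(-42 + Z) = 16*(-42 - 2) = 16*(-44) = -704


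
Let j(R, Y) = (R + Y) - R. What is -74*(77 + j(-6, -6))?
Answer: -5254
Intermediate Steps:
j(R, Y) = Y
-74*(77 + j(-6, -6)) = -74*(77 - 6) = -74*71 = -5254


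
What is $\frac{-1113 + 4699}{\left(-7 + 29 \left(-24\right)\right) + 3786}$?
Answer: $\frac{3586}{3083} \approx 1.1632$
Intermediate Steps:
$\frac{-1113 + 4699}{\left(-7 + 29 \left(-24\right)\right) + 3786} = \frac{3586}{\left(-7 - 696\right) + 3786} = \frac{3586}{-703 + 3786} = \frac{3586}{3083}$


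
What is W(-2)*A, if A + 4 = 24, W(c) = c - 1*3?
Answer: -100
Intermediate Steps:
W(c) = -3 + c (W(c) = c - 3 = -3 + c)
A = 20 (A = -4 + 24 = 20)
W(-2)*A = (-3 - 2)*20 = -5*20 = -100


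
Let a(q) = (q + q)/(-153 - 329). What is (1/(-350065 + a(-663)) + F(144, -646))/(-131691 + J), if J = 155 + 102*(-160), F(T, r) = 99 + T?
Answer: -20500695245/12473871735712 ≈ -0.0016435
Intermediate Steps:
a(q) = -q/241 (a(q) = (2*q)/(-482) = (2*q)*(-1/482) = -q/241)
J = -16165 (J = 155 - 16320 = -16165)
(1/(-350065 + a(-663)) + F(144, -646))/(-131691 + J) = (1/(-350065 - 1/241*(-663)) + (99 + 144))/(-131691 - 16165) = (1/(-350065 + 663/241) + 243)/(-147856) = (1/(-84365002/241) + 243)*(-1/147856) = (-241/84365002 + 243)*(-1/147856) = (20500695245/84365002)*(-1/147856) = -20500695245/12473871735712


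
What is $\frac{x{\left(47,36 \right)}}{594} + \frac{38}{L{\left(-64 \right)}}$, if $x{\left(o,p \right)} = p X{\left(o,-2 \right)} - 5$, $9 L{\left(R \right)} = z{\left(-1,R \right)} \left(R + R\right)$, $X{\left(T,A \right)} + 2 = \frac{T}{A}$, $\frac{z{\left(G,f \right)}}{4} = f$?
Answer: $- \frac{7510429}{4866048} \approx -1.5434$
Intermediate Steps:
$z{\left(G,f \right)} = 4 f$
$X{\left(T,A \right)} = -2 + \frac{T}{A}$
$L{\left(R \right)} = \frac{8 R^{2}}{9}$ ($L{\left(R \right)} = \frac{4 R \left(R + R\right)}{9} = \frac{4 R 2 R}{9} = \frac{8 R^{2}}{9}$)
$x{\left(o,p \right)} = -5 + p \left(-2 - \frac{o}{2}\right)$ ($x{\left(o,p \right)} = p \left(-2 + \frac{o}{-2}\right) - 5 = p \left(-2 + o \left(- \frac{1}{2}\right)\right) - 5 = p \left(-2 - \frac{o}{2}\right) - 5 = -5 + p \left(-2 - \frac{o}{2}\right)$)
$\frac{x{\left(47,36 \right)}}{594} + \frac{38}{L{\left(-64 \right)}} = \frac{-5 - 18 \left(4 + 47\right)}{594} + \frac{38}{\frac{8}{9} \left(-64\right)^{2}} = \left(-5 - 18 \cdot 51\right) \frac{1}{594} + \frac{38}{\frac{8}{9} \cdot 4096} = \left(-5 - 918\right) \frac{1}{594} + \frac{38}{\frac{32768}{9}} = \left(-923\right) \frac{1}{594} + 38 \cdot \frac{9}{32768} = - \frac{923}{594} + \frac{171}{16384} = - \frac{7510429}{4866048}$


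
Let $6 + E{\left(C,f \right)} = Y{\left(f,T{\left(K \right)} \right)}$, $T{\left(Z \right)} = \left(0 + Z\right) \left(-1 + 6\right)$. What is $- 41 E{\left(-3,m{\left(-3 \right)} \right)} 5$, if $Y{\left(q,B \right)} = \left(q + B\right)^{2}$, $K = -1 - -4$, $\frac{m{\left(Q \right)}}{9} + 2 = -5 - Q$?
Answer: $-89175$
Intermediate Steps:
$m{\left(Q \right)} = -63 - 9 Q$ ($m{\left(Q \right)} = -18 + 9 \left(-5 - Q\right) = -18 - \left(45 + 9 Q\right) = -63 - 9 Q$)
$K = 3$ ($K = -1 + 4 = 3$)
$T{\left(Z \right)} = 5 Z$ ($T{\left(Z \right)} = Z 5 = 5 Z$)
$Y{\left(q,B \right)} = \left(B + q\right)^{2}$
$E{\left(C,f \right)} = -6 + \left(15 + f\right)^{2}$ ($E{\left(C,f \right)} = -6 + \left(5 \cdot 3 + f\right)^{2} = -6 + \left(15 + f\right)^{2}$)
$- 41 E{\left(-3,m{\left(-3 \right)} \right)} 5 = - 41 \left(-6 + \left(15 - 36\right)^{2}\right) 5 = - 41 \left(-6 + \left(-21\right)^{2}\right) 5 = - 41 \left(-6 + 441\right) 5 = \left(-41\right) 435 \cdot 5 = \left(-17835\right) 5 = -89175$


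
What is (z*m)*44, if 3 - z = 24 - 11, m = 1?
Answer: -440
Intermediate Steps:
z = -10 (z = 3 - (24 - 11) = 3 - 1*13 = 3 - 13 = -10)
(z*m)*44 = -10*1*44 = -10*44 = -440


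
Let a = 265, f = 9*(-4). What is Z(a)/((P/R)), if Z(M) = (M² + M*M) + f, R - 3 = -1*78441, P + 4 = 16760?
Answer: -2753448333/4189 ≈ -6.5730e+5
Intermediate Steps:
f = -36
P = 16756 (P = -4 + 16760 = 16756)
R = -78438 (R = 3 - 1*78441 = 3 - 78441 = -78438)
Z(M) = -36 + 2*M² (Z(M) = (M² + M*M) - 36 = (M² + M²) - 36 = 2*M² - 36 = -36 + 2*M²)
Z(a)/((P/R)) = (-36 + 2*265²)/((16756/(-78438))) = (-36 + 2*70225)/((16756*(-1/78438))) = (-36 + 140450)/(-8378/39219) = 140414*(-39219/8378) = -2753448333/4189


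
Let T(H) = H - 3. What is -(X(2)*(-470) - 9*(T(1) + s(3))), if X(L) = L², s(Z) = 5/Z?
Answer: 1877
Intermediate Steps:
T(H) = -3 + H
-(X(2)*(-470) - 9*(T(1) + s(3))) = -(2²*(-470) - 9*((-3 + 1) + 5/3)) = -(4*(-470) - 9*(-2 + 5*(⅓))) = -(-1880 - 9*(-2 + 5/3)) = -(-1880 - 9*(-⅓)) = -(-1880 + 3) = -1*(-1877) = 1877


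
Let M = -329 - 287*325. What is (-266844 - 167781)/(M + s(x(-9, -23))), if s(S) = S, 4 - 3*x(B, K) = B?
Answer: 1303875/280799 ≈ 4.6434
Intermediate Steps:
x(B, K) = 4/3 - B/3
M = -93604 (M = -329 - 93275 = -93604)
(-266844 - 167781)/(M + s(x(-9, -23))) = (-266844 - 167781)/(-93604 + (4/3 - ⅓*(-9))) = -434625/(-93604 + (4/3 + 3)) = -434625/(-93604 + 13/3) = -434625/(-280799/3) = -434625*(-3/280799) = 1303875/280799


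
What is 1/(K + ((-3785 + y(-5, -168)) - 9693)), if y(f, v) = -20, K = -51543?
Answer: -1/65041 ≈ -1.5375e-5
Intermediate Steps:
1/(K + ((-3785 + y(-5, -168)) - 9693)) = 1/(-51543 + ((-3785 - 20) - 9693)) = 1/(-51543 + (-3805 - 9693)) = 1/(-51543 - 13498) = 1/(-65041) = -1/65041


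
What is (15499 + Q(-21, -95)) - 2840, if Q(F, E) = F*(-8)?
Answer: 12827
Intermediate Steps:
Q(F, E) = -8*F
(15499 + Q(-21, -95)) - 2840 = (15499 - 8*(-21)) - 2840 = (15499 + 168) - 2840 = 15667 - 2840 = 12827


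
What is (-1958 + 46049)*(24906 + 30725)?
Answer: 2452826421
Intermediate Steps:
(-1958 + 46049)*(24906 + 30725) = 44091*55631 = 2452826421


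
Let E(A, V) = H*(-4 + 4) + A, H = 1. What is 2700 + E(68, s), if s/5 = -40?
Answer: 2768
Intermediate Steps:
s = -200 (s = 5*(-40) = -200)
E(A, V) = A (E(A, V) = 1*(-4 + 4) + A = 1*0 + A = 0 + A = A)
2700 + E(68, s) = 2700 + 68 = 2768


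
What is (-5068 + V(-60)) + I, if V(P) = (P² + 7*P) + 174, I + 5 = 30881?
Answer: 29162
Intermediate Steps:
I = 30876 (I = -5 + 30881 = 30876)
V(P) = 174 + P² + 7*P
(-5068 + V(-60)) + I = (-5068 + (174 + (-60)² + 7*(-60))) + 30876 = (-5068 + (174 + 3600 - 420)) + 30876 = (-5068 + 3354) + 30876 = -1714 + 30876 = 29162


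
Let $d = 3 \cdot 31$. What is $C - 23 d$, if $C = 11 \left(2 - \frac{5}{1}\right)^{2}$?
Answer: $-2040$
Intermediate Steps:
$C = 99$ ($C = 11 \left(2 - 5\right)^{2} = 11 \left(-3\right)^{2} = 11 \cdot 9 = 99$)
$d = 93$
$C - 23 d = 99 - 2139 = -2040$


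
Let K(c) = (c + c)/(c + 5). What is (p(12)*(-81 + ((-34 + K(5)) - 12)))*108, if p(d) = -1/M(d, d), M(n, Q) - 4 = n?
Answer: 1701/2 ≈ 850.50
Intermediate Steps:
K(c) = 2*c/(5 + c) (K(c) = (2*c)/(5 + c) = 2*c/(5 + c))
M(n, Q) = 4 + n
p(d) = -1/(4 + d)
(p(12)*(-81 + ((-34 + K(5)) - 12)))*108 = ((-1/(4 + 12))*(-81 + ((-34 + 2*5/(5 + 5)) - 12)))*108 = ((-1/16)*(-81 + ((-34 + 2*5/10) - 12)))*108 = ((-1*1/16)*(-81 + ((-34 + 2*5*(⅒)) - 12)))*108 = -(-81 + ((-34 + 1) - 12))/16*108 = -(-81 + (-33 - 12))/16*108 = -(-81 - 45)/16*108 = -1/16*(-126)*108 = (63/8)*108 = 1701/2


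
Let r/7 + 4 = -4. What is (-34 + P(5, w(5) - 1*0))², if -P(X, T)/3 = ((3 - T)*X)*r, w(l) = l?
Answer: 2937796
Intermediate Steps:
r = -56 (r = -28 + 7*(-4) = -28 - 28 = -56)
P(X, T) = 168*X*(3 - T) (P(X, T) = -3*(3 - T)*X*(-56) = -3*X*(3 - T)*(-56) = -(-168)*X*(3 - T) = 168*X*(3 - T))
(-34 + P(5, w(5) - 1*0))² = (-34 + 168*5*(3 - (5 - 1*0)))² = (-34 + 168*5*(3 - (5 + 0)))² = (-34 + 168*5*(3 - 1*5))² = (-34 + 168*5*(3 - 5))² = (-34 + 168*5*(-2))² = (-34 - 1680)² = (-1714)² = 2937796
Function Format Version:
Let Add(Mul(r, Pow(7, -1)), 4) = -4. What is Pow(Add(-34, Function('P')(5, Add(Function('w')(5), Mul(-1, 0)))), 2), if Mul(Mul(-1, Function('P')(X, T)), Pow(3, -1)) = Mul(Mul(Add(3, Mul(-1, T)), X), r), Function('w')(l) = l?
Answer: 2937796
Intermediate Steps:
r = -56 (r = Add(-28, Mul(7, -4)) = Add(-28, -28) = -56)
Function('P')(X, T) = Mul(168, X, Add(3, Mul(-1, T))) (Function('P')(X, T) = Mul(-3, Mul(Mul(Add(3, Mul(-1, T)), X), -56)) = Mul(-3, Mul(Mul(X, Add(3, Mul(-1, T))), -56)) = Mul(-3, Mul(-56, X, Add(3, Mul(-1, T)))) = Mul(168, X, Add(3, Mul(-1, T))))
Pow(Add(-34, Function('P')(5, Add(Function('w')(5), Mul(-1, 0)))), 2) = Pow(Add(-34, Mul(168, 5, Add(3, Mul(-1, Add(5, Mul(-1, 0)))))), 2) = Pow(Add(-34, Mul(168, 5, Add(3, Mul(-1, Add(5, 0))))), 2) = Pow(Add(-34, Mul(168, 5, Add(3, Mul(-1, 5)))), 2) = Pow(Add(-34, Mul(168, 5, Add(3, -5))), 2) = Pow(Add(-34, Mul(168, 5, -2)), 2) = Pow(Add(-34, -1680), 2) = Pow(-1714, 2) = 2937796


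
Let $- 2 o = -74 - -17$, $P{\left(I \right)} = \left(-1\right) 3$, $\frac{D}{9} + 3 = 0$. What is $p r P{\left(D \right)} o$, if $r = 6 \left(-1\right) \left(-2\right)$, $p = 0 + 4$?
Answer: $-4104$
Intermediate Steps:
$D = -27$ ($D = -27 + 9 \cdot 0 = -27 + 0 = -27$)
$P{\left(I \right)} = -3$
$p = 4$
$r = 12$ ($r = \left(-6\right) \left(-2\right) = 12$)
$o = \frac{57}{2}$ ($o = - \frac{-74 - -17}{2} = - \frac{-74 + 17}{2} = \left(- \frac{1}{2}\right) \left(-57\right) = \frac{57}{2} \approx 28.5$)
$p r P{\left(D \right)} o = 4 \cdot 12 \left(-3\right) \frac{57}{2} = 48 \left(-3\right) \frac{57}{2} = \left(-144\right) \frac{57}{2} = -4104$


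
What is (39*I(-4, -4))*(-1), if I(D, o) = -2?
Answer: 78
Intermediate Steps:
(39*I(-4, -4))*(-1) = (39*(-2))*(-1) = -78*(-1) = 78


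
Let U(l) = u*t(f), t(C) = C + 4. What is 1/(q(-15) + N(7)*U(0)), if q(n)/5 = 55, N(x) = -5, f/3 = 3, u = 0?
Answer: 1/275 ≈ 0.0036364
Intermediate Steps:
f = 9 (f = 3*3 = 9)
t(C) = 4 + C
U(l) = 0 (U(l) = 0*(4 + 9) = 0*13 = 0)
q(n) = 275 (q(n) = 5*55 = 275)
1/(q(-15) + N(7)*U(0)) = 1/(275 - 5*0) = 1/(275 + 0) = 1/275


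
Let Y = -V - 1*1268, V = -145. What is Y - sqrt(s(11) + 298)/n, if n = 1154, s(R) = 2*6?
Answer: -1123 - sqrt(310)/1154 ≈ -1123.0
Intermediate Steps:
s(R) = 12
Y = -1123 (Y = -1*(-145) - 1*1268 = 145 - 1268 = -1123)
Y - sqrt(s(11) + 298)/n = -1123 - sqrt(12 + 298)/1154 = -1123 - sqrt(310)/1154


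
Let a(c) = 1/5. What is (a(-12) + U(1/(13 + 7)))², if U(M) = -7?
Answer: 1156/25 ≈ 46.240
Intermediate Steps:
a(c) = ⅕
(a(-12) + U(1/(13 + 7)))² = (⅕ - 7)² = (-34/5)² = 1156/25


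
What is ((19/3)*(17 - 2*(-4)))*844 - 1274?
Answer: 397078/3 ≈ 1.3236e+5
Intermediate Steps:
((19/3)*(17 - 2*(-4)))*844 - 1274 = ((19*(⅓))*(17 + 8))*844 - 1274 = ((19/3)*25)*844 - 1274 = (475/3)*844 - 1274 = 400900/3 - 1274 = 397078/3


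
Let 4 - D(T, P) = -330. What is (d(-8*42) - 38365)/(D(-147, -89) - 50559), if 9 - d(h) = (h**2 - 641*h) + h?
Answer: 366292/50225 ≈ 7.2930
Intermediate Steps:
D(T, P) = 334 (D(T, P) = 4 - 1*(-330) = 4 + 330 = 334)
d(h) = 9 - h**2 + 640*h (d(h) = 9 - ((h**2 - 641*h) + h) = 9 - (h**2 - 640*h) = 9 + (-h**2 + 640*h) = 9 - h**2 + 640*h)
(d(-8*42) - 38365)/(D(-147, -89) - 50559) = ((9 - (-8*42)**2 + 640*(-8*42)) - 38365)/(334 - 50559) = ((9 - 1*(-336)**2 + 640*(-336)) - 38365)/(-50225) = ((9 - 1*112896 - 215040) - 38365)*(-1/50225) = ((9 - 112896 - 215040) - 38365)*(-1/50225) = (-327927 - 38365)*(-1/50225) = -366292*(-1/50225) = 366292/50225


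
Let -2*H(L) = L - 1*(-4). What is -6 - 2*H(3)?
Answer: 1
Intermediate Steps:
H(L) = -2 - L/2 (H(L) = -(L - 1*(-4))/2 = -(L + 4)/2 = -(4 + L)/2 = -2 - L/2)
-6 - 2*H(3) = -6 - 2*(-2 - ½*3) = -6 - 2*(-2 - 3/2) = -6 - 2*(-7/2) = -6 + 7 = 1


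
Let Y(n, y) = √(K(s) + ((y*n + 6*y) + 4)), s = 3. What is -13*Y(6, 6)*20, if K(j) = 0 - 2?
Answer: -260*√74 ≈ -2236.6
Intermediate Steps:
K(j) = -2
Y(n, y) = √(2 + 6*y + n*y) (Y(n, y) = √(-2 + ((y*n + 6*y) + 4)) = √(-2 + ((n*y + 6*y) + 4)) = √(-2 + ((6*y + n*y) + 4)) = √(-2 + (4 + 6*y + n*y)) = √(2 + 6*y + n*y))
-13*Y(6, 6)*20 = -13*√(2 + 6*6 + 6*6)*20 = -13*√(2 + 36 + 36)*20 = -13*√74*20 = -260*√74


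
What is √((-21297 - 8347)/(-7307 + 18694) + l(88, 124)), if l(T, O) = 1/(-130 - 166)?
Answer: I*√7403426737018/1685276 ≈ 1.6145*I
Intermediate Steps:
l(T, O) = -1/296 (l(T, O) = 1/(-296) = -1/296)
√((-21297 - 8347)/(-7307 + 18694) + l(88, 124)) = √((-21297 - 8347)/(-7307 + 18694) - 1/296) = √(-29644/11387 - 1/296) = √(-8786011/3370552) = I*√7403426737018/1685276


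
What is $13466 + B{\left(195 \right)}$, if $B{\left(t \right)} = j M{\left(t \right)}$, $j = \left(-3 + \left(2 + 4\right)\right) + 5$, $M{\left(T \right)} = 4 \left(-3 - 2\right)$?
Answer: $13306$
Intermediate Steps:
$M{\left(T \right)} = -20$ ($M{\left(T \right)} = 4 \left(-5\right) = -20$)
$j = 8$ ($j = \left(-3 + 6\right) + 5 = 3 + 5 = 8$)
$B{\left(t \right)} = -160$ ($B{\left(t \right)} = 8 \left(-20\right) = -160$)
$13466 + B{\left(195 \right)} = 13466 - 160 = 13306$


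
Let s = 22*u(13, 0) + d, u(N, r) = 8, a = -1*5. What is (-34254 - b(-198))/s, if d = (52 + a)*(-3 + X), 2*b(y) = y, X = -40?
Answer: 759/41 ≈ 18.512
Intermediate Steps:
b(y) = y/2
a = -5
d = -2021 (d = (52 - 5)*(-3 - 40) = 47*(-43) = -2021)
s = -1845 (s = 22*8 - 2021 = 176 - 2021 = -1845)
(-34254 - b(-198))/s = (-34254 - (-198)/2)/(-1845) = (-34254 - 1*(-99))*(-1/1845) = (-34254 + 99)*(-1/1845) = -34155*(-1/1845) = 759/41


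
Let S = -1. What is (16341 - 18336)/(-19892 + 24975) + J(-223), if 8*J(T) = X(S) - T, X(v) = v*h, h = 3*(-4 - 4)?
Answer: 1239541/40664 ≈ 30.483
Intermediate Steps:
h = -24 (h = 3*(-8) = -24)
X(v) = -24*v (X(v) = v*(-24) = -24*v)
J(T) = 3 - T/8 (J(T) = (-24*(-1) - T)/8 = (24 - T)/8 = 3 - T/8)
(16341 - 18336)/(-19892 + 24975) + J(-223) = (16341 - 18336)/(-19892 + 24975) + (3 - ⅛*(-223)) = -1995/5083 + (3 + 223/8) = -1995*1/5083 + 247/8 = -1995/5083 + 247/8 = 1239541/40664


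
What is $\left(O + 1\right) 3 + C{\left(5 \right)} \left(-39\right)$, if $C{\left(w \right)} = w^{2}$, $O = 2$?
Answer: $-966$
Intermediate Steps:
$\left(O + 1\right) 3 + C{\left(5 \right)} \left(-39\right) = \left(2 + 1\right) 3 + 5^{2} \left(-39\right) = 3 \cdot 3 + 25 \left(-39\right) = 9 - 975 = -966$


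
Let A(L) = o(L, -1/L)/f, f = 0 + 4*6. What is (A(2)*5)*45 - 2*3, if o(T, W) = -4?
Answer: -87/2 ≈ -43.500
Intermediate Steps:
f = 24 (f = 0 + 24 = 24)
A(L) = -⅙ (A(L) = -4/24 = -4*1/24 = -⅙)
(A(2)*5)*45 - 2*3 = -⅙*5*45 - 2*3 = -⅚*45 - 6 = -75/2 - 6 = -87/2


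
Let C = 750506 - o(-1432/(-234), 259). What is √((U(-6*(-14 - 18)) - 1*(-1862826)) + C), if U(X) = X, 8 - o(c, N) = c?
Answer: 2*√993791786/39 ≈ 1616.6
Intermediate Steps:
o(c, N) = 8 - c
C = 87808982/117 (C = 750506 - (8 - (-1432)/(-234)) = 750506 - (8 - (-1432)*(-1)/234) = 750506 - (8 - 1*716/117) = 750506 - (8 - 716/117) = 750506 - 1*220/117 = 750506 - 220/117 = 87808982/117 ≈ 7.5050e+5)
√((U(-6*(-14 - 18)) - 1*(-1862826)) + C) = √((-6*(-14 - 18) - 1*(-1862826)) + 87808982/117) = √((-6*(-32) + 1862826) + 87808982/117) = √((192 + 1862826) + 87808982/117) = √(1863018 + 87808982/117) = √(305782088/117) = 2*√993791786/39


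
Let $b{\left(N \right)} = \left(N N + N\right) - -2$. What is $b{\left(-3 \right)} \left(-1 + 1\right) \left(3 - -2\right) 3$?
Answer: $0$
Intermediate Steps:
$b{\left(N \right)} = 2 + N + N^{2}$ ($b{\left(N \right)} = \left(N^{2} + N\right) + 2 = \left(N + N^{2}\right) + 2 = 2 + N + N^{2}$)
$b{\left(-3 \right)} \left(-1 + 1\right) \left(3 - -2\right) 3 = \left(2 - 3 + \left(-3\right)^{2}\right) \left(-1 + 1\right) \left(3 - -2\right) 3 = \left(2 - 3 + 9\right) 0 \left(3 + 2\right) 3 = 8 \cdot 0 \cdot 5 \cdot 3 = 8 \cdot 0 \cdot 3 = 0 \cdot 3 = 0$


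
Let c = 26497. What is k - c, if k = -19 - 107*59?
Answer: -32829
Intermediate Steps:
k = -6332 (k = -19 - 6313 = -6332)
k - c = -6332 - 1*26497 = -6332 - 26497 = -32829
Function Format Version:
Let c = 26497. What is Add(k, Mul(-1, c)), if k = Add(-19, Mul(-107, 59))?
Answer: -32829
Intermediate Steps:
k = -6332 (k = Add(-19, -6313) = -6332)
Add(k, Mul(-1, c)) = Add(-6332, Mul(-1, 26497)) = Add(-6332, -26497) = -32829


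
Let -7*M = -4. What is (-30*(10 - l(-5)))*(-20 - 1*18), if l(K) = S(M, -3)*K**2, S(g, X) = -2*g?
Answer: 307800/7 ≈ 43971.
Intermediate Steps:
M = 4/7 (M = -1/7*(-4) = 4/7 ≈ 0.57143)
l(K) = -8*K**2/7 (l(K) = (-2*4/7)*K**2 = -8*K**2/7)
(-30*(10 - l(-5)))*(-20 - 1*18) = (-30*(10 - (-8)*(-5)**2/7))*(-20 - 1*18) = (-30*(10 - (-8)*25/7))*(-20 - 18) = -30*(10 - 1*(-200/7))*(-38) = -30*(10 + 200/7)*(-38) = -30*270/7*(-38) = -8100/7*(-38) = 307800/7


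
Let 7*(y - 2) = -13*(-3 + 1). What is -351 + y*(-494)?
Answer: -22217/7 ≈ -3173.9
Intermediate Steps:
y = 40/7 (y = 2 + (-13*(-3 + 1))/7 = 2 + (-13*(-2))/7 = 2 + (⅐)*26 = 2 + 26/7 = 40/7 ≈ 5.7143)
-351 + y*(-494) = -351 + (40/7)*(-494) = -351 - 19760/7 = -22217/7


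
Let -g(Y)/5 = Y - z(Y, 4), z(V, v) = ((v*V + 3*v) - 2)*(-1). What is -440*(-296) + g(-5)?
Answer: 130315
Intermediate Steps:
z(V, v) = 2 - 3*v - V*v (z(V, v) = ((V*v + 3*v) - 2)*(-1) = ((3*v + V*v) - 2)*(-1) = (-2 + 3*v + V*v)*(-1) = 2 - 3*v - V*v)
g(Y) = -50 - 25*Y (g(Y) = -5*(Y - (2 - 3*4 - 1*Y*4)) = -5*(Y - (2 - 12 - 4*Y)) = -5*(Y - (-10 - 4*Y)) = -5*(Y + (10 + 4*Y)) = -5*(10 + 5*Y) = -50 - 25*Y)
-440*(-296) + g(-5) = -440*(-296) + (-50 - 25*(-5)) = 130240 + (-50 + 125) = 130240 + 75 = 130315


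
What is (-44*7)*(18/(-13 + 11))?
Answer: 2772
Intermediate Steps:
(-44*7)*(18/(-13 + 11)) = -5544/(-2) = -5544*(-1)/2 = -308*(-9) = 2772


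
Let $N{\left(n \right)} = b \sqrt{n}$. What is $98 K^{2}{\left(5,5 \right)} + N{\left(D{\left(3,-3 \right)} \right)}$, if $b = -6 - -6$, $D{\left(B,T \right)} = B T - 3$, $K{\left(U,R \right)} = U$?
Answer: $2450$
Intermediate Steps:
$D{\left(B,T \right)} = -3 + B T$
$b = 0$ ($b = -6 + 6 = 0$)
$N{\left(n \right)} = 0$ ($N{\left(n \right)} = 0 \sqrt{n} = 0$)
$98 K^{2}{\left(5,5 \right)} + N{\left(D{\left(3,-3 \right)} \right)} = 98 \cdot 5^{2} + 0 = 98 \cdot 25 + 0 = 2450 + 0 = 2450$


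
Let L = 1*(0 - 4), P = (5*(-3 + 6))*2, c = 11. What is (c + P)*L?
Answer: -164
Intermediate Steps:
P = 30 (P = (5*3)*2 = 15*2 = 30)
L = -4 (L = 1*(-4) = -4)
(c + P)*L = (11 + 30)*(-4) = 41*(-4) = -164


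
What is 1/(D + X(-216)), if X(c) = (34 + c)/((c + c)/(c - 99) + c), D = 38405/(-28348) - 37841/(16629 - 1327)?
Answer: -101830112286/303426997913 ≈ -0.33560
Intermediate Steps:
D = -830194989/216890548 (D = 38405*(-1/28348) - 37841/15302 = -38405/28348 - 37841*1/15302 = -38405/28348 - 37841/15302 = -830194989/216890548 ≈ -3.8277)
X(c) = (34 + c)/(c + 2*c/(-99 + c)) (X(c) = (34 + c)/((2*c)/(-99 + c) + c) = (34 + c)/(2*c/(-99 + c) + c) = (34 + c)/(c + 2*c/(-99 + c)))
1/(D + X(-216)) = 1/(-830194989/216890548 + (-3366 + (-216)**2 - 65*(-216))/((-216)*(-97 - 216))) = 1/(-830194989/216890548 - 1/216*(-3366 + 46656 + 14040)/(-313)) = 1/(-830194989/216890548 - 1/216*(-1/313)*57330) = 1/(-830194989/216890548 + 3185/3756) = 1/(-303426997913/101830112286) = -101830112286/303426997913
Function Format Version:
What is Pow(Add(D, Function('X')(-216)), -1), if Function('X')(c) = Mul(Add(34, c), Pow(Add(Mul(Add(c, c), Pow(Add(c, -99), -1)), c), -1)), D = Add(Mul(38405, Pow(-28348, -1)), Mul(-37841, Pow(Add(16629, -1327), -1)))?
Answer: Rational(-101830112286, 303426997913) ≈ -0.33560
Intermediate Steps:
D = Rational(-830194989, 216890548) (D = Add(Mul(38405, Rational(-1, 28348)), Mul(-37841, Pow(15302, -1))) = Add(Rational(-38405, 28348), Mul(-37841, Rational(1, 15302))) = Add(Rational(-38405, 28348), Rational(-37841, 15302)) = Rational(-830194989, 216890548) ≈ -3.8277)
Function('X')(c) = Mul(Pow(Add(c, Mul(2, c, Pow(Add(-99, c), -1))), -1), Add(34, c)) (Function('X')(c) = Mul(Add(34, c), Pow(Add(Mul(Mul(2, c), Pow(Add(-99, c), -1)), c), -1)) = Mul(Add(34, c), Pow(Add(Mul(2, c, Pow(Add(-99, c), -1)), c), -1)) = Mul(Add(34, c), Pow(Add(c, Mul(2, c, Pow(Add(-99, c), -1))), -1)) = Mul(Pow(Add(c, Mul(2, c, Pow(Add(-99, c), -1))), -1), Add(34, c)))
Pow(Add(D, Function('X')(-216)), -1) = Pow(Add(Rational(-830194989, 216890548), Mul(Pow(-216, -1), Pow(Add(-97, -216), -1), Add(-3366, Pow(-216, 2), Mul(-65, -216)))), -1) = Pow(Add(Rational(-830194989, 216890548), Mul(Rational(-1, 216), Pow(-313, -1), Add(-3366, 46656, 14040))), -1) = Pow(Add(Rational(-830194989, 216890548), Mul(Rational(-1, 216), Rational(-1, 313), 57330)), -1) = Pow(Add(Rational(-830194989, 216890548), Rational(3185, 3756)), -1) = Pow(Rational(-303426997913, 101830112286), -1) = Rational(-101830112286, 303426997913)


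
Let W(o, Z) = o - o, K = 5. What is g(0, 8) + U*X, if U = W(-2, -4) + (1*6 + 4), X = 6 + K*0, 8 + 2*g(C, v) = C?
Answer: 56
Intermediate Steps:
g(C, v) = -4 + C/2
W(o, Z) = 0
X = 6 (X = 6 + 5*0 = 6 + 0 = 6)
U = 10 (U = 0 + (1*6 + 4) = 0 + (6 + 4) = 0 + 10 = 10)
g(0, 8) + U*X = (-4 + (½)*0) + 10*6 = (-4 + 0) + 60 = -4 + 60 = 56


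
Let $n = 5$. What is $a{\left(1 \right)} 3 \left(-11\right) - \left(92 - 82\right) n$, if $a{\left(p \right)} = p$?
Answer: $-83$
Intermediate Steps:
$a{\left(1 \right)} 3 \left(-11\right) - \left(92 - 82\right) n = 1 \cdot 3 \left(-11\right) - \left(92 - 82\right) 5 = 3 \left(-11\right) - \left(92 - 82\right) 5 = -33 - 10 \cdot 5 = -33 - 50 = -83$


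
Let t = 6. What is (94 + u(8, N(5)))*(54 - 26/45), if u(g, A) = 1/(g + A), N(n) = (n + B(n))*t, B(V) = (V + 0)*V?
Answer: 3540491/705 ≈ 5022.0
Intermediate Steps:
B(V) = V² (B(V) = V*V = V²)
N(n) = 6*n + 6*n² (N(n) = (n + n²)*6 = 6*n + 6*n²)
u(g, A) = 1/(A + g)
(94 + u(8, N(5)))*(54 - 26/45) = (94 + 1/(6*5*(1 + 5) + 8))*(54 - 26/45) = (94 + 1/(6*5*6 + 8))*(54 - 26/45) = (94 + 1/(180 + 8))*(54 - 1*26/45) = (94 + 1/188)*(54 - 26/45) = (94 + 1/188)*(2404/45) = (17673/188)*(2404/45) = 3540491/705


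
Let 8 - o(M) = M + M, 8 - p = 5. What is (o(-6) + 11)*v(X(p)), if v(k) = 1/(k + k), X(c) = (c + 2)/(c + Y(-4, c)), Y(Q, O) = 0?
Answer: 93/10 ≈ 9.3000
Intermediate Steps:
p = 3 (p = 8 - 1*5 = 8 - 5 = 3)
o(M) = 8 - 2*M (o(M) = 8 - (M + M) = 8 - 2*M)
X(c) = (2 + c)/c (X(c) = (c + 2)/(c + 0) = (2 + c)/c)
v(k) = 1/(2*k)
(o(-6) + 11)*v(X(p)) = ((8 - 2*(-6)) + 11)*(1/(2*(((2 + 3)/3)))) = ((8 + 12) + 11)*(1/(2*(((⅓)*5)))) = (20 + 11)*(1/(2*(5/3))) = 31*((½)*(⅗)) = 31*(3/10) = 93/10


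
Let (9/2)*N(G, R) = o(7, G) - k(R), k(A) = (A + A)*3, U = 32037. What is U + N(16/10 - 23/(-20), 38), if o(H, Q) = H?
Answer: 287891/9 ≈ 31988.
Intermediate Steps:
k(A) = 6*A (k(A) = (2*A)*3 = 6*A)
N(G, R) = 14/9 - 4*R/3 (N(G, R) = 2*(7 - 6*R)/9 = 14/9 - 4*R/3)
U + N(16/10 - 23/(-20), 38) = 32037 + (14/9 - 4/3*38) = 32037 + (14/9 - 152/3) = 32037 - 442/9 = 287891/9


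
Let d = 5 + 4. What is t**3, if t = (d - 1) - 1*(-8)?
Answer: 4096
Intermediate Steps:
d = 9
t = 16 (t = (9 - 1) - 1*(-8) = 8 + 8 = 16)
t**3 = 16**3 = 4096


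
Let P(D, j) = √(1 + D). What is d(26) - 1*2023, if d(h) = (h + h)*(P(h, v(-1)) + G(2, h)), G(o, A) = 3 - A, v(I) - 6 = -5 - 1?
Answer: -3219 + 156*√3 ≈ -2948.8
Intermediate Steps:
v(I) = 0 (v(I) = 6 + (-5 - 1) = 6 - 6 = 0)
d(h) = 2*h*(3 + √(1 + h) - h) (d(h) = (h + h)*(√(1 + h) + (3 - h)) = (2*h)*(3 + √(1 + h) - h) = 2*h*(3 + √(1 + h) - h))
d(26) - 1*2023 = 2*26*(3 + √(1 + 26) - 1*26) - 1*2023 = 2*26*(3 + √27 - 26) - 2023 = 2*26*(3 + 3*√3 - 26) - 2023 = 2*26*(-23 + 3*√3) - 2023 = (-1196 + 156*√3) - 2023 = -3219 + 156*√3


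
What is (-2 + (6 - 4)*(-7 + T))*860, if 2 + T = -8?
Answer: -30960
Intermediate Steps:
T = -10 (T = -2 - 8 = -10)
(-2 + (6 - 4)*(-7 + T))*860 = (-2 + (6 - 4)*(-7 - 10))*860 = (-2 + 2*(-17))*860 = (-2 - 34)*860 = -36*860 = -30960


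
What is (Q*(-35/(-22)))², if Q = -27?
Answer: 893025/484 ≈ 1845.1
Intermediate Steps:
(Q*(-35/(-22)))² = (-(-945)/(-22))² = (-(-945)*(-1)/22)² = (-27*35/22)² = (-945/22)² = 893025/484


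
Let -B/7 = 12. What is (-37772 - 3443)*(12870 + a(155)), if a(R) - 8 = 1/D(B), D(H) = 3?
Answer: -1592341525/3 ≈ -5.3078e+8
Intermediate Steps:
B = -84 (B = -7*12 = -84)
a(R) = 25/3 (a(R) = 8 + 1/3 = 8 + ⅓ = 25/3)
(-37772 - 3443)*(12870 + a(155)) = (-37772 - 3443)*(12870 + 25/3) = -41215*38635/3 = -1592341525/3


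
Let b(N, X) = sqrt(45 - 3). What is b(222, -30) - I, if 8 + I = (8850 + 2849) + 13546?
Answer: -25237 + sqrt(42) ≈ -25231.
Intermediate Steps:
b(N, X) = sqrt(42)
I = 25237 (I = -8 + ((8850 + 2849) + 13546) = -8 + (11699 + 13546) = -8 + 25245 = 25237)
b(222, -30) - I = sqrt(42) - 1*25237 = sqrt(42) - 25237 = -25237 + sqrt(42)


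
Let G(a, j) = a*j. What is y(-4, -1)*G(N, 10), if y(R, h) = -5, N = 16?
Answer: -800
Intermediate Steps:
y(-4, -1)*G(N, 10) = -80*10 = -5*160 = -800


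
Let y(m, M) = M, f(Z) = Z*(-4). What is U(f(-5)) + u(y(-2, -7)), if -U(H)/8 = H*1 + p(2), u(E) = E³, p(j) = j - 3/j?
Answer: -507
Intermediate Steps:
f(Z) = -4*Z
U(H) = -4 - 8*H (U(H) = -8*(H*1 + (2 - 3/2)) = -8*(H + (2 - 3*½)) = -8*(H + (2 - 3/2)) = -8*(H + ½) = -8*(½ + H) = -4 - 8*H)
U(f(-5)) + u(y(-2, -7)) = (-4 - (-32)*(-5)) + (-7)³ = (-4 - 8*20) - 343 = (-4 - 160) - 343 = -164 - 343 = -507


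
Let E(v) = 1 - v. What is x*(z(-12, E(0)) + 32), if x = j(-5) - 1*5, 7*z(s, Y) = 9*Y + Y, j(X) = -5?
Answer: -2340/7 ≈ -334.29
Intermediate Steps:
z(s, Y) = 10*Y/7 (z(s, Y) = (9*Y + Y)/7 = (10*Y)/7 = 10*Y/7)
x = -10 (x = -5 - 1*5 = -5 - 5 = -10)
x*(z(-12, E(0)) + 32) = -10*(10*(1 - 1*0)/7 + 32) = -10*(10*(1 + 0)/7 + 32) = -10*((10/7)*1 + 32) = -10*(10/7 + 32) = -10*234/7 = -2340/7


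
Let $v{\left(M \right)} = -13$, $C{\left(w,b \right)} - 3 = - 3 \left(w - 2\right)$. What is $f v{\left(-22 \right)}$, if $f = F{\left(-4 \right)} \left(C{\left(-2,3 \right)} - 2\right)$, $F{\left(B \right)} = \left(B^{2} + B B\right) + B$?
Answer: $-4732$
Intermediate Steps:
$C{\left(w,b \right)} = 9 - 3 w$ ($C{\left(w,b \right)} = 3 - 3 \left(w - 2\right) = 3 - 3 \left(-2 + w\right) = 3 - \left(-6 + 3 w\right) = 9 - 3 w$)
$F{\left(B \right)} = B + 2 B^{2}$ ($F{\left(B \right)} = \left(B^{2} + B^{2}\right) + B = 2 B^{2} + B = B + 2 B^{2}$)
$f = 364$ ($f = - 4 \left(1 + 2 \left(-4\right)\right) \left(\left(9 - -6\right) - 2\right) = - 4 \left(1 - 8\right) \left(\left(9 + 6\right) - 2\right) = \left(-4\right) \left(-7\right) \left(15 - 2\right) = 28 \cdot 13 = 364$)
$f v{\left(-22 \right)} = 364 \left(-13\right) = -4732$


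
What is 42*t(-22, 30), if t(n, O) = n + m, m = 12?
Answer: -420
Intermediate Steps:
t(n, O) = 12 + n (t(n, O) = n + 12 = 12 + n)
42*t(-22, 30) = 42*(12 - 22) = 42*(-10) = -420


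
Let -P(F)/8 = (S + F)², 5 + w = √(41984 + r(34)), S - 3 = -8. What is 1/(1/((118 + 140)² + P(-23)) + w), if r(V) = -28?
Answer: 18175566028/152424438047703 + 7270250528*√10489/152424438047703 ≈ 0.0050042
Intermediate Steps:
S = -5 (S = 3 - 8 = -5)
w = -5 + 2*√10489 (w = -5 + √(41984 - 28) = -5 + √41956 = -5 + 2*√10489 ≈ 199.83)
P(F) = -8*(-5 + F)²
1/(1/((118 + 140)² + P(-23)) + w) = 1/(1/((118 + 140)² - 8*(-5 - 23)²) + (-5 + 2*√10489)) = 1/(1/(258² - 8*(-28)²) + (-5 + 2*√10489)) = 1/(1/(66564 - 8*784) + (-5 + 2*√10489)) = 1/(1/(66564 - 6272) + (-5 + 2*√10489)) = 1/(1/60292 + (-5 + 2*√10489)) = 1/(-301459/60292 + 2*√10489)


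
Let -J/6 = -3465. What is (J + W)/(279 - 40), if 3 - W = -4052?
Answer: 24845/239 ≈ 103.95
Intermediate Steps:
J = 20790 (J = -6*(-3465) = 20790)
W = 4055 (W = 3 - 1*(-4052) = 3 + 4052 = 4055)
(J + W)/(279 - 40) = (20790 + 4055)/(279 - 40) = 24845/239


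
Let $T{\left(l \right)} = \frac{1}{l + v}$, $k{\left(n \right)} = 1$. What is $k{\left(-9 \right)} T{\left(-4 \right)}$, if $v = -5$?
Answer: $- \frac{1}{9} \approx -0.11111$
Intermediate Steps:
$T{\left(l \right)} = \frac{1}{-5 + l}$ ($T{\left(l \right)} = \frac{1}{l - 5} = \frac{1}{-5 + l}$)
$k{\left(-9 \right)} T{\left(-4 \right)} = 1 \frac{1}{-5 - 4} = 1 \frac{1}{-9} = 1 \left(- \frac{1}{9}\right) = - \frac{1}{9}$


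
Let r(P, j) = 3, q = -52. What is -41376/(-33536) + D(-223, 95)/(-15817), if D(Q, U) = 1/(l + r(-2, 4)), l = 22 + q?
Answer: 552188335/447557832 ≈ 1.2338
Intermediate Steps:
l = -30 (l = 22 - 52 = -30)
D(Q, U) = -1/27 (D(Q, U) = 1/(-30 + 3) = 1/(-27) = -1/27)
-41376/(-33536) + D(-223, 95)/(-15817) = -41376/(-33536) - 1/27/(-15817) = -41376*(-1/33536) - 1/27*(-1/15817) = 1293/1048 + 1/427059 = 552188335/447557832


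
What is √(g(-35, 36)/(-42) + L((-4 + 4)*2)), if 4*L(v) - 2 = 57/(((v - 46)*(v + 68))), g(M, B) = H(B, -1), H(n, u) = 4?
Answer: √1726855410/65688 ≈ 0.63262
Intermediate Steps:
g(M, B) = 4
L(v) = ½ + 57/(4*(-46 + v)*(68 + v)) (L(v) = ½ + (57/(((v - 46)*(v + 68))))/4 = ½ + (57/(((-46 + v)*(68 + v))))/4 = ½ + (57*(1/((-46 + v)*(68 + v))))/4 = ½ + (57/((-46 + v)*(68 + v)))/4 = ½ + 57/(4*(-46 + v)*(68 + v)))
√(g(-35, 36)/(-42) + L((-4 + 4)*2)) = √(4/(-42) + (-6199 + 2*((-4 + 4)*2)² + 44*((-4 + 4)*2))/(4*(-3128 + ((-4 + 4)*2)² + 22*((-4 + 4)*2)))) = √(4*(-1/42) + (-6199 + 2*(0*2)² + 44*(0*2))/(4*(-3128 + (0*2)² + 22*(0*2)))) = √(-2/21 + (-6199 + 2*0² + 44*0)/(4*(-3128 + 0² + 22*0))) = √(-2/21 + (-6199 + 2*0 + 0)/(4*(-3128 + 0 + 0))) = √(-2/21 + (¼)*(-6199 + 0 + 0)/(-3128)) = √(-2/21 + (¼)*(-1/3128)*(-6199)) = √(-2/21 + 6199/12512) = √(105155/262752) = √1726855410/65688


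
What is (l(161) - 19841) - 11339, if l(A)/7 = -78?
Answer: -31726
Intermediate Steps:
l(A) = -546 (l(A) = 7*(-78) = -546)
(l(161) - 19841) - 11339 = (-546 - 19841) - 11339 = -20387 - 11339 = -31726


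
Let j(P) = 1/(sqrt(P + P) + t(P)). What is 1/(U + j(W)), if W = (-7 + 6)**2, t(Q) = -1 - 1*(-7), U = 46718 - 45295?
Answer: 48388/68864663 + sqrt(2)/68864663 ≈ 0.00070267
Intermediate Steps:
U = 1423
t(Q) = 6 (t(Q) = -1 + 7 = 6)
W = 1 (W = (-1)**2 = 1)
j(P) = 1/(6 + sqrt(2)*sqrt(P)) (j(P) = 1/(sqrt(P + P) + 6) = 1/(sqrt(2*P) + 6) = 1/(sqrt(2)*sqrt(P) + 6) = 1/(6 + sqrt(2)*sqrt(P)))
1/(U + j(W)) = 1/(1423 + 1/(6 + sqrt(2)*sqrt(1))) = 1/(1423 + 1/(6 + sqrt(2)*1)) = 1/(1423 + 1/(6 + sqrt(2)))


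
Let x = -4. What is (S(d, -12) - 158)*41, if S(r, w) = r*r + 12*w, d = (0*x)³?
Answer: -12382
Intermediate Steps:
d = 0 (d = (0*(-4))³ = 0³ = 0)
S(r, w) = r² + 12*w
(S(d, -12) - 158)*41 = ((0² + 12*(-12)) - 158)*41 = ((0 - 144) - 158)*41 = (-144 - 158)*41 = -302*41 = -12382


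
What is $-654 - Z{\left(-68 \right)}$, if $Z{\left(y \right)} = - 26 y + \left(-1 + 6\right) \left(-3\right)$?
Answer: $-2407$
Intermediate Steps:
$Z{\left(y \right)} = -15 - 26 y$ ($Z{\left(y \right)} = - 26 y + 5 \left(-3\right) = - 26 y - 15 = -15 - 26 y$)
$-654 - Z{\left(-68 \right)} = -654 - \left(-15 - -1768\right) = -654 - \left(-15 + 1768\right) = -654 - 1753 = -2407$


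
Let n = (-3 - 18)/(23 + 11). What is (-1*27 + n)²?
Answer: 881721/1156 ≈ 762.73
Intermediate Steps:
n = -21/34 ≈ -0.61765
(-1*27 + n)² = (-1*27 - 21/34)² = (-27 - 21/34)² = (-939/34)² = 881721/1156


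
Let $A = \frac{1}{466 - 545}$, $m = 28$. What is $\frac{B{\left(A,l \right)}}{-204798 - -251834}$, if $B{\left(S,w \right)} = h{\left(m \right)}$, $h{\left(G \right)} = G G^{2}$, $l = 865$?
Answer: $\frac{5488}{11759} \approx 0.46671$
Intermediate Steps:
$A = - \frac{1}{79}$ ($A = \frac{1}{-79} = - \frac{1}{79} \approx -0.012658$)
$h{\left(G \right)} = G^{3}$
$B{\left(S,w \right)} = 21952$ ($B{\left(S,w \right)} = 28^{3} = 21952$)
$\frac{B{\left(A,l \right)}}{-204798 - -251834} = \frac{21952}{-204798 - -251834} = \frac{21952}{-204798 + 251834} = \frac{21952}{47036} = 21952 \cdot \frac{1}{47036} = \frac{5488}{11759}$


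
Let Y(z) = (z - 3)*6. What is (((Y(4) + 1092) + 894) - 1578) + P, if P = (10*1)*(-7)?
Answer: 344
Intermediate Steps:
Y(z) = -18 + 6*z (Y(z) = (-3 + z)*6 = -18 + 6*z)
P = -70 (P = 10*(-7) = -70)
(((Y(4) + 1092) + 894) - 1578) + P = ((((-18 + 6*4) + 1092) + 894) - 1578) - 70 = ((((-18 + 24) + 1092) + 894) - 1578) - 70 = (((6 + 1092) + 894) - 1578) - 70 = ((1098 + 894) - 1578) - 70 = (1992 - 1578) - 70 = 414 - 70 = 344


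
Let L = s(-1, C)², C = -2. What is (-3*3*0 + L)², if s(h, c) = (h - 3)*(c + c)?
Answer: 65536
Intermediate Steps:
s(h, c) = 2*c*(-3 + h) (s(h, c) = (-3 + h)*(2*c) = 2*c*(-3 + h))
L = 256 (L = (2*(-2)*(-3 - 1))² = (2*(-2)*(-4))² = 16² = 256)
(-3*3*0 + L)² = (-3*3*0 + 256)² = (-9*0 + 256)² = (0 + 256)² = 256² = 65536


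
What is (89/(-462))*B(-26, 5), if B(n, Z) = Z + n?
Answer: 89/22 ≈ 4.0455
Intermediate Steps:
(89/(-462))*B(-26, 5) = (89/(-462))*(5 - 26) = (89*(-1/462))*(-21) = -89/462*(-21) = 89/22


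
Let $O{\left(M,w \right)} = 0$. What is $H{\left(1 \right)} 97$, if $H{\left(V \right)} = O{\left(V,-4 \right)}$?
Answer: $0$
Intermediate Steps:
$H{\left(V \right)} = 0$
$H{\left(1 \right)} 97 = 0 \cdot 97 = 0$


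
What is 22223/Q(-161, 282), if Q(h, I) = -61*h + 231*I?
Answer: 22223/74963 ≈ 0.29645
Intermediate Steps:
22223/Q(-161, 282) = 22223/(-61*(-161) + 231*282) = 22223/(9821 + 65142) = 22223/74963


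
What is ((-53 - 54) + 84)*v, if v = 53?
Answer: -1219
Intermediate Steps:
((-53 - 54) + 84)*v = ((-53 - 54) + 84)*53 = (-107 + 84)*53 = -23*53 = -1219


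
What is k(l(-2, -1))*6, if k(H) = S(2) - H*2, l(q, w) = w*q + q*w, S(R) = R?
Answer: -36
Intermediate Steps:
l(q, w) = 2*q*w (l(q, w) = q*w + q*w = 2*q*w)
k(H) = 2 - 2*H (k(H) = 2 - H*2 = 2 - 2*H)
k(l(-2, -1))*6 = (2 - 4*(-2)*(-1))*6 = (2 - 2*4)*6 = (2 - 8)*6 = -6*6 = -36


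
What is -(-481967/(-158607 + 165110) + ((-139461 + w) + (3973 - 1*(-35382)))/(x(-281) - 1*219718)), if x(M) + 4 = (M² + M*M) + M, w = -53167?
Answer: 28924259008/403712743 ≈ 71.646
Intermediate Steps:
x(M) = -4 + M + 2*M² (x(M) = -4 + ((M² + M*M) + M) = -4 + ((M² + M²) + M) = -4 + (2*M² + M) = -4 + (M + 2*M²) = -4 + M + 2*M²)
-(-481967/(-158607 + 165110) + ((-139461 + w) + (3973 - 1*(-35382)))/(x(-281) - 1*219718)) = -(-481967/(-158607 + 165110) + ((-139461 - 53167) + (3973 - 1*(-35382)))/((-4 - 281 + 2*(-281)²) - 1*219718)) = -(-481967/6503 + (-192628 + (3973 + 35382))/((-4 - 281 + 2*78961) - 219718)) = -(-481967*1/6503 + (-192628 + 39355)/((-4 - 281 + 157922) - 219718)) = -(-481967/6503 - 153273/(157637 - 219718)) = -(-481967/6503 - 153273/(-62081)) = -(-481967/6503 - 153273*(-1/62081)) = -(-481967/6503 + 153273/62081) = -1*(-28924259008/403712743) = 28924259008/403712743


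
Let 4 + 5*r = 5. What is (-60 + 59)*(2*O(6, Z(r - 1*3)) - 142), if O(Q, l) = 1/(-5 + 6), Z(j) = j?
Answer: 140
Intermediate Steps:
r = ⅕ (r = -⅘ + (⅕)*5 = -⅘ + 1 = ⅕ ≈ 0.20000)
O(Q, l) = 1 (O(Q, l) = 1/1 = 1)
(-60 + 59)*(2*O(6, Z(r - 1*3)) - 142) = (-60 + 59)*(2*1 - 142) = -(2 - 142) = -1*(-140) = 140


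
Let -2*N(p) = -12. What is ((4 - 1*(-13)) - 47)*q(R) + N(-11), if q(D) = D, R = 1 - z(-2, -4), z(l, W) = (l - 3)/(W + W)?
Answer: -21/4 ≈ -5.2500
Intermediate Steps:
N(p) = 6 (N(p) = -½*(-12) = 6)
z(l, W) = (-3 + l)/(2*W) (z(l, W) = (-3 + l)/((2*W)) = (-3 + l)*(1/(2*W)) = (-3 + l)/(2*W))
R = 3/8 (R = 1 - (-3 - 2)/(2*(-4)) = 1 - (-1)*(-5)/(2*4) = 1 - 1*5/8 = 1 - 5/8 = 3/8 ≈ 0.37500)
((4 - 1*(-13)) - 47)*q(R) + N(-11) = ((4 - 1*(-13)) - 47)*(3/8) + 6 = ((4 + 13) - 47)*(3/8) + 6 = (17 - 47)*(3/8) + 6 = -30*3/8 + 6 = -45/4 + 6 = -21/4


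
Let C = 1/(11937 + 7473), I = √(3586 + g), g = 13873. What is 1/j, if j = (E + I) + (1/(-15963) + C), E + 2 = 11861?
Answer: 14055398000479745890/166662272160792118519709 - 1185209377996900*√17459/166662272160792118519709 ≈ 8.3395e-5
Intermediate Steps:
E = 11859 (E = -2 + 11861 = 11859)
I = √17459 (I = √(3586 + 13873) = √17459 ≈ 132.13)
C = 1/19410 ≈ 5.1520e-5
j = 408268250947/34426870 + √17459 (j = (11859 + √17459) + (1/(-15963) + 1/19410) = (11859 + √17459) + (-1/15963 + 1/19410) = (11859 + √17459) - 383/34426870 = 408268250947/34426870 + √17459 ≈ 11991.)
1/j = 1/(408268250947/34426870 + √17459)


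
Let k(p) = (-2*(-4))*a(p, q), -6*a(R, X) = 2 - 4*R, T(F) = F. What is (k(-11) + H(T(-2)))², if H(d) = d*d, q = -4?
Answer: 29584/9 ≈ 3287.1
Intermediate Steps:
H(d) = d²
a(R, X) = -⅓ + 2*R/3 (a(R, X) = -(2 - 4*R)/6 = -⅓ + 2*R/3)
k(p) = -8/3 + 16*p/3 (k(p) = (-2*(-4))*(-⅓ + 2*p/3) = 8*(-⅓ + 2*p/3) = -8/3 + 16*p/3)
(k(-11) + H(T(-2)))² = ((-8/3 + (16/3)*(-11)) + (-2)²)² = ((-8/3 - 176/3) + 4)² = (-184/3 + 4)² = (-172/3)² = 29584/9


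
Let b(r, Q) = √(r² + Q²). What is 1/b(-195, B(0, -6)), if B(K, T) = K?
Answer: 1/195 ≈ 0.0051282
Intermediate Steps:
b(r, Q) = √(Q² + r²)
1/b(-195, B(0, -6)) = 1/(√(0² + (-195)²)) = 1/(√(0 + 38025)) = 1/(√38025) = 1/195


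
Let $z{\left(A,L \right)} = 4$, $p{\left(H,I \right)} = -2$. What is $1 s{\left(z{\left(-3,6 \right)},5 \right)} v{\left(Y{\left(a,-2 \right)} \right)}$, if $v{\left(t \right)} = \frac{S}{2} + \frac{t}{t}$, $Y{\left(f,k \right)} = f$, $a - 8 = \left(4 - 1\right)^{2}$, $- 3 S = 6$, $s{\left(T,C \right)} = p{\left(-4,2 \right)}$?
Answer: $0$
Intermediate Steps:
$s{\left(T,C \right)} = -2$
$S = -2$ ($S = \left(- \frac{1}{3}\right) 6 = -2$)
$a = 17$ ($a = 8 + \left(4 - 1\right)^{2} = 8 + 3^{2} = 8 + 9 = 17$)
$v{\left(t \right)} = 0$ ($v{\left(t \right)} = - \frac{2}{2} + \frac{t}{t} = \left(-2\right) \frac{1}{2} + 1 = -1 + 1 = 0$)
$1 s{\left(z{\left(-3,6 \right)},5 \right)} v{\left(Y{\left(a,-2 \right)} \right)} = 1 \left(-2\right) 0 = \left(-2\right) 0 = 0$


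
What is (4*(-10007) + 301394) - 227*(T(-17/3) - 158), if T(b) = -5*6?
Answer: 304042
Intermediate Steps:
T(b) = -30
(4*(-10007) + 301394) - 227*(T(-17/3) - 158) = (4*(-10007) + 301394) - 227*(-30 - 158) = (-40028 + 301394) - 227*(-188) = 261366 + 42676 = 304042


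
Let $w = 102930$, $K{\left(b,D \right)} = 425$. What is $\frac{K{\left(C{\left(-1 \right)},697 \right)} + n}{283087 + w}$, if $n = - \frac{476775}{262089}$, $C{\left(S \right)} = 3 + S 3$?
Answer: $\frac{12323450}{11241201057} \approx 0.0010963$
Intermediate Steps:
$C{\left(S \right)} = 3 + 3 S$
$n = - \frac{52975}{29121}$ ($n = \left(-476775\right) \frac{1}{262089} = - \frac{52975}{29121} \approx -1.8191$)
$\frac{K{\left(C{\left(-1 \right)},697 \right)} + n}{283087 + w} = \frac{425 - \frac{52975}{29121}}{283087 + 102930} = \frac{12323450}{29121 \cdot 386017} = \frac{12323450}{29121} \cdot \frac{1}{386017} = \frac{12323450}{11241201057}$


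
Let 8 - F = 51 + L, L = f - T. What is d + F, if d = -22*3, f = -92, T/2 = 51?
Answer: 85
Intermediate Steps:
T = 102 (T = 2*51 = 102)
L = -194 (L = -92 - 1*102 = -92 - 102 = -194)
F = 151 (F = 8 - (51 - 194) = 8 - 1*(-143) = 8 + 143 = 151)
d = -66
d + F = -66 + 151 = 85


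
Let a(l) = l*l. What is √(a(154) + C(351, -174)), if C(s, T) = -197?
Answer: √23519 ≈ 153.36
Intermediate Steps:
a(l) = l²
√(a(154) + C(351, -174)) = √(154² - 197) = √(23716 - 197) = √23519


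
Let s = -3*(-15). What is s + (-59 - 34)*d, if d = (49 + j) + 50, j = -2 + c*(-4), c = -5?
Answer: -10836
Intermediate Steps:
s = 45
j = 18 (j = -2 - 5*(-4) = -2 + 20 = 18)
d = 117 (d = (49 + 18) + 50 = 67 + 50 = 117)
s + (-59 - 34)*d = 45 + (-59 - 34)*117 = 45 - 93*117 = 45 - 10881 = -10836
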